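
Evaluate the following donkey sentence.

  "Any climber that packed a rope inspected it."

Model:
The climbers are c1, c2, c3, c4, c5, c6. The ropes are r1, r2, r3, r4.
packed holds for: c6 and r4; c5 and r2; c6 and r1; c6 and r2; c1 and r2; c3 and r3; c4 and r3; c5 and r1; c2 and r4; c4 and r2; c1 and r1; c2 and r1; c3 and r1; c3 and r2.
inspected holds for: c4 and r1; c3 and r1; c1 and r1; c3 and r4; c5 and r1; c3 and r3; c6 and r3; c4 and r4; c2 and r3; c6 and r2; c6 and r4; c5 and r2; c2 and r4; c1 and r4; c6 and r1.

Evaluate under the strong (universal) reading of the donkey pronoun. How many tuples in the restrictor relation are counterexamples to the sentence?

"it" takes "a rope" as antecedent — a donkey pronoun bound across the clause boundary.
Strong reading: for every (c,r) with packed(c,r), inspected(c,r).
Restrictor pairs: (c1,r1) ✓  (c1,r2) ✗  (c2,r1) ✗  (c2,r4) ✓  (c3,r1) ✓  (c3,r2) ✗  (c3,r3) ✓  (c4,r2) ✗  (c4,r3) ✗  (c5,r1) ✓  (c5,r2) ✓  (c6,r1) ✓  (c6,r2) ✓  (c6,r4) ✓
Counterexamples (restrictor pairs failing the scope): 5.

5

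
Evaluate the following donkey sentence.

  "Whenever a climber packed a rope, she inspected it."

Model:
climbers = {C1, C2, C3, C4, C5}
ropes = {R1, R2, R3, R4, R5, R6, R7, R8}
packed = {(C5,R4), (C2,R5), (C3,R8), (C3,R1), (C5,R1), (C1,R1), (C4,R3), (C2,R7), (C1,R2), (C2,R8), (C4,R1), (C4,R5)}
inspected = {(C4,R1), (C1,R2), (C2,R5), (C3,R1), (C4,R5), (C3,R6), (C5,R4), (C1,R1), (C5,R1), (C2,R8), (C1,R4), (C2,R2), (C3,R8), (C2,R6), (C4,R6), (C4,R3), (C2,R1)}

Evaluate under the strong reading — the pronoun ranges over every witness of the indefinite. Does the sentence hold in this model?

False

"it" takes "a rope" as antecedent — a donkey pronoun bound across the clause boundary.
Strong reading: for every (c,r) with packed(c,r), inspected(c,r).
Restrictor pairs: (C1,R1) ✓  (C1,R2) ✓  (C2,R5) ✓  (C2,R7) ✗  (C2,R8) ✓  (C3,R1) ✓  (C3,R8) ✓  (C4,R1) ✓  (C4,R3) ✓  (C4,R5) ✓  (C5,R1) ✓  (C5,R4) ✓
Counterexample: (C2,R7) is in packed but fails the scope.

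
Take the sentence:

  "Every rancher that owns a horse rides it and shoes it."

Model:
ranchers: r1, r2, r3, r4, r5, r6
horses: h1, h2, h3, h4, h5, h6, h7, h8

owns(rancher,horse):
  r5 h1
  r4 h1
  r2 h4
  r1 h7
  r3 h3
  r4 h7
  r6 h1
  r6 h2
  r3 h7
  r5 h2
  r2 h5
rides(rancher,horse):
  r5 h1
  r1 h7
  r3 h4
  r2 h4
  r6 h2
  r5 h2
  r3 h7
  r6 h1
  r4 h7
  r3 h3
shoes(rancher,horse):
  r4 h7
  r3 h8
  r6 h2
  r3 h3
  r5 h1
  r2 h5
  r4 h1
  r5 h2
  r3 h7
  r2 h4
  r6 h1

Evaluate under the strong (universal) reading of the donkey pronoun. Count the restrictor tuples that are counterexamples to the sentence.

3

"it" takes "a horse" as antecedent — a donkey pronoun bound across the clause boundary.
Strong reading: for every (r,h) with owns(r,h), rides(r,h) ∧ shoes(r,h).
Restrictor pairs: (r1,h7) ✗  (r2,h4) ✓  (r2,h5) ✗  (r3,h3) ✓  (r3,h7) ✓  (r4,h1) ✗  (r4,h7) ✓  (r5,h1) ✓  (r5,h2) ✓  (r6,h1) ✓  (r6,h2) ✓
Counterexamples (restrictor pairs failing the scope): 3.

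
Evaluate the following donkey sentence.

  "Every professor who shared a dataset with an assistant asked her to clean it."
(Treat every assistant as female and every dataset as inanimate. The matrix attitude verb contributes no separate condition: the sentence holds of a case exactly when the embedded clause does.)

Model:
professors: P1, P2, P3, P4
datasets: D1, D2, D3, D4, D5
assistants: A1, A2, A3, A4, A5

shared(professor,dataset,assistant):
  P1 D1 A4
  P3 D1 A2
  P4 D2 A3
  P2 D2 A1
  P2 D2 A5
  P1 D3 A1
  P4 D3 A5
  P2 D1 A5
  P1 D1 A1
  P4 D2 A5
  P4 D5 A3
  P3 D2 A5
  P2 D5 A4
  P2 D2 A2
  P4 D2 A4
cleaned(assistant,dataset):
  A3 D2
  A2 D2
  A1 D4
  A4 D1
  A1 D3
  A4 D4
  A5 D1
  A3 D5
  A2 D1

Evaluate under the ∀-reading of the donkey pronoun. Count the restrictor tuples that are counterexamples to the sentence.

8

"her" takes "an assistant" as antecedent and "it" takes "a dataset"; both are donkey pronouns co-varying with the restrictor.
Strong reading: for every (p,d,a) with shared(p,d,a), cleaned(a,d).
Restrictor triples: (P1,D1,A1)→cleaned(A1,D1) ✗  (P1,D1,A4)→cleaned(A4,D1) ✓  (P1,D3,A1)→cleaned(A1,D3) ✓  (P2,D1,A5)→cleaned(A5,D1) ✓  (P2,D2,A1)→cleaned(A1,D2) ✗  (P2,D2,A2)→cleaned(A2,D2) ✓  (P2,D2,A5)→cleaned(A5,D2) ✗  (P2,D5,A4)→cleaned(A4,D5) ✗  (P3,D1,A2)→cleaned(A2,D1) ✓  (P3,D2,A5)→cleaned(A5,D2) ✗  (P4,D2,A3)→cleaned(A3,D2) ✓  (P4,D2,A4)→cleaned(A4,D2) ✗  (P4,D2,A5)→cleaned(A5,D2) ✗  (P4,D3,A5)→cleaned(A5,D3) ✗  (P4,D5,A3)→cleaned(A3,D5) ✓
Counterexamples (restrictor triples failing the scope): 8.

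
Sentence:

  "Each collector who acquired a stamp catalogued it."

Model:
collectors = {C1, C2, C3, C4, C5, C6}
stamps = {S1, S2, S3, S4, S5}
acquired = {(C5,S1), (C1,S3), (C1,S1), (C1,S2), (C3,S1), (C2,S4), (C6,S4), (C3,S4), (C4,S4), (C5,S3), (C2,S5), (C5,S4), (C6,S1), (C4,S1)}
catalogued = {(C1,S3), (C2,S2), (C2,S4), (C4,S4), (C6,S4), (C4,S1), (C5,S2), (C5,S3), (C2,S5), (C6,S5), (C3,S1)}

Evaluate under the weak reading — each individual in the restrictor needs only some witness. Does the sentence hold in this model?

True

"it" takes "a stamp" as antecedent — a donkey pronoun bound across the clause boundary.
Weak reading: every collector c with some acquired-stamp has at least one acquired-stamp s such that catalogued(c,s).
Per collector: C1:✓  C2:✓  C3:✓  C4:✓  C5:✓  C6:✓
Every collector in the restrictor has a witness.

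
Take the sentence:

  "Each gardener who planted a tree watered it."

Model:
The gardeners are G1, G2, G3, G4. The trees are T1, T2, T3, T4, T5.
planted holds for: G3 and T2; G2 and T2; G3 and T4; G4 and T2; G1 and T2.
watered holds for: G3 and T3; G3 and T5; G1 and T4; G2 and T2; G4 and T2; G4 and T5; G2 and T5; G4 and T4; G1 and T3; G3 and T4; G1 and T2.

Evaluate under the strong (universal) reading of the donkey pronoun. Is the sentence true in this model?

False

"it" takes "a tree" as antecedent — a donkey pronoun bound across the clause boundary.
Strong reading: for every (g,t) with planted(g,t), watered(g,t).
Restrictor pairs: (G1,T2) ✓  (G2,T2) ✓  (G3,T2) ✗  (G3,T4) ✓  (G4,T2) ✓
Counterexample: (G3,T2) is in planted but fails the scope.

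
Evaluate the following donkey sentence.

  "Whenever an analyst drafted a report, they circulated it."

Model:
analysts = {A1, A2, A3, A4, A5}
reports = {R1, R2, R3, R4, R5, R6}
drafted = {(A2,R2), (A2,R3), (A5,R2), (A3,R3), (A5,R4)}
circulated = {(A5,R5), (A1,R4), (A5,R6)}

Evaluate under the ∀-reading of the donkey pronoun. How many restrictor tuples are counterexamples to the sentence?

"it" takes "a report" as antecedent — a donkey pronoun bound across the clause boundary.
Strong reading: for every (a,r) with drafted(a,r), circulated(a,r).
Restrictor pairs: (A2,R2) ✗  (A2,R3) ✗  (A3,R3) ✗  (A5,R2) ✗  (A5,R4) ✗
Counterexamples (restrictor pairs failing the scope): 5.

5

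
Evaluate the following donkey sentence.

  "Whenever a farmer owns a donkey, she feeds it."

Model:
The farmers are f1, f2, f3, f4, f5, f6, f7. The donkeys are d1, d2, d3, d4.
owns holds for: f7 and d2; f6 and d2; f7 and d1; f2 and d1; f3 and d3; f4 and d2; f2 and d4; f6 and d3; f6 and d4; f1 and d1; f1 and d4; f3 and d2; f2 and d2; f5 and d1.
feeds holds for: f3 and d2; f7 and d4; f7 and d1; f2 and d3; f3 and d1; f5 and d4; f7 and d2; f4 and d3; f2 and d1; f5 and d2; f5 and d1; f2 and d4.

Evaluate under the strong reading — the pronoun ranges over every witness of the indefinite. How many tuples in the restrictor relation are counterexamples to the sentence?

"it" takes "a donkey" as antecedent — a donkey pronoun bound across the clause boundary.
Strong reading: for every (f,d) with owns(f,d), feeds(f,d).
Restrictor pairs: (f1,d1) ✗  (f1,d4) ✗  (f2,d1) ✓  (f2,d2) ✗  (f2,d4) ✓  (f3,d2) ✓  (f3,d3) ✗  (f4,d2) ✗  (f5,d1) ✓  (f6,d2) ✗  (f6,d3) ✗  (f6,d4) ✗  (f7,d1) ✓  (f7,d2) ✓
Counterexamples (restrictor pairs failing the scope): 8.

8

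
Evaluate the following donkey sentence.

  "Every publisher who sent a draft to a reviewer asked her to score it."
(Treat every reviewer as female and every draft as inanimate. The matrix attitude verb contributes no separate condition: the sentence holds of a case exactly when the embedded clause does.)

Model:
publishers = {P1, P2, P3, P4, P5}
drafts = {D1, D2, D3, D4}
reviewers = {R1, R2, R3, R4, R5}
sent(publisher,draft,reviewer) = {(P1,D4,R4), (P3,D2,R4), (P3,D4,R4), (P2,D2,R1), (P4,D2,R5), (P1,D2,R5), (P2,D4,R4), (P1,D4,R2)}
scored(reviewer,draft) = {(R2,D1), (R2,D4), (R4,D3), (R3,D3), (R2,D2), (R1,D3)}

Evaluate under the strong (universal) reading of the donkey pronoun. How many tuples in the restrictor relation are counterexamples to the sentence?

7

"her" takes "a reviewer" as antecedent and "it" takes "a draft"; both are donkey pronouns co-varying with the restrictor.
Strong reading: for every (p,d,r) with sent(p,d,r), scored(r,d).
Restrictor triples: (P1,D2,R5)→scored(R5,D2) ✗  (P1,D4,R2)→scored(R2,D4) ✓  (P1,D4,R4)→scored(R4,D4) ✗  (P2,D2,R1)→scored(R1,D2) ✗  (P2,D4,R4)→scored(R4,D4) ✗  (P3,D2,R4)→scored(R4,D2) ✗  (P3,D4,R4)→scored(R4,D4) ✗  (P4,D2,R5)→scored(R5,D2) ✗
Counterexamples (restrictor triples failing the scope): 7.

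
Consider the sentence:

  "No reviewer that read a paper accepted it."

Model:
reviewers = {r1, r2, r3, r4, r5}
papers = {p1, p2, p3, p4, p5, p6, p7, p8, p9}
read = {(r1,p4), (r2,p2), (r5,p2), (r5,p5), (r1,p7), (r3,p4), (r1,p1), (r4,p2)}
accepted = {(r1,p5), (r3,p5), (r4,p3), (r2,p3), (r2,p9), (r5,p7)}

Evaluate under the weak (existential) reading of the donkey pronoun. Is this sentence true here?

"it" takes "a paper" as antecedent — a donkey pronoun bound across the clause boundary.
Truth condition: for no (r,p) with read(r,p) does accepted(r,p) hold.
Restrictor pairs — does the scope hold? (r1,p1):fails  (r1,p4):fails  (r1,p7):fails  (r2,p2):fails  (r3,p4):fails  (r4,p2):fails  (r5,p2):fails  (r5,p5):fails
Scope holds for no restrictor pair, so the sentence is true.

True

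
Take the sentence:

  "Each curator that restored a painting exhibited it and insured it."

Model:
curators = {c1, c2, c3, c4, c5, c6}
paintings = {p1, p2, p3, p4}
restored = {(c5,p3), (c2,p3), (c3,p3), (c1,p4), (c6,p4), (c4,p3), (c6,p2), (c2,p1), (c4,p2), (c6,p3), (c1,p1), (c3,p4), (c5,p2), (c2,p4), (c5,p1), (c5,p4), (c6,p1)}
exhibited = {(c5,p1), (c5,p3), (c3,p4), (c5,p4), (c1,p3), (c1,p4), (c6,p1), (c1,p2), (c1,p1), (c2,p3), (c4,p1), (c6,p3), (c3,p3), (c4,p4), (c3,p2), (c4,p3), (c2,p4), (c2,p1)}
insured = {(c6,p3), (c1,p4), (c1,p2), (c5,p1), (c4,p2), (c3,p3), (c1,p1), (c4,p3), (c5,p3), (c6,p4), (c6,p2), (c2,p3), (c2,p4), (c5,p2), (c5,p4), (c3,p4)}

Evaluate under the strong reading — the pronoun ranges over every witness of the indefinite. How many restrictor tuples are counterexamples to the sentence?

6

"it" takes "a painting" as antecedent — a donkey pronoun bound across the clause boundary.
Strong reading: for every (c,p) with restored(c,p), exhibited(c,p) ∧ insured(c,p).
Restrictor pairs: (c1,p1) ✓  (c1,p4) ✓  (c2,p1) ✗  (c2,p3) ✓  (c2,p4) ✓  (c3,p3) ✓  (c3,p4) ✓  (c4,p2) ✗  (c4,p3) ✓  (c5,p1) ✓  (c5,p2) ✗  (c5,p3) ✓  (c5,p4) ✓  (c6,p1) ✗  (c6,p2) ✗  (c6,p3) ✓  (c6,p4) ✗
Counterexamples (restrictor pairs failing the scope): 6.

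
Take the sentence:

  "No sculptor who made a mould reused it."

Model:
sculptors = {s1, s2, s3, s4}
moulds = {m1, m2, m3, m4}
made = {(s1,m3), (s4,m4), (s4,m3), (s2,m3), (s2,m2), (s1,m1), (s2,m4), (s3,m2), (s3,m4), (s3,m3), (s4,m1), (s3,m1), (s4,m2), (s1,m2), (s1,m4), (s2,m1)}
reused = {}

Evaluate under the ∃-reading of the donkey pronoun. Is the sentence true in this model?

True

"it" takes "a mould" as antecedent — a donkey pronoun bound across the clause boundary.
Truth condition: for no (s,m) with made(s,m) does reused(s,m) hold.
Restrictor pairs — does the scope hold? (s1,m1):fails  (s1,m2):fails  (s1,m3):fails  (s1,m4):fails  (s2,m1):fails  (s2,m2):fails  (s2,m3):fails  (s2,m4):fails  (s3,m1):fails  (s3,m2):fails  (s3,m3):fails  (s3,m4):fails  (s4,m1):fails  (s4,m2):fails  (s4,m3):fails  (s4,m4):fails
Scope holds for no restrictor pair, so the sentence is true.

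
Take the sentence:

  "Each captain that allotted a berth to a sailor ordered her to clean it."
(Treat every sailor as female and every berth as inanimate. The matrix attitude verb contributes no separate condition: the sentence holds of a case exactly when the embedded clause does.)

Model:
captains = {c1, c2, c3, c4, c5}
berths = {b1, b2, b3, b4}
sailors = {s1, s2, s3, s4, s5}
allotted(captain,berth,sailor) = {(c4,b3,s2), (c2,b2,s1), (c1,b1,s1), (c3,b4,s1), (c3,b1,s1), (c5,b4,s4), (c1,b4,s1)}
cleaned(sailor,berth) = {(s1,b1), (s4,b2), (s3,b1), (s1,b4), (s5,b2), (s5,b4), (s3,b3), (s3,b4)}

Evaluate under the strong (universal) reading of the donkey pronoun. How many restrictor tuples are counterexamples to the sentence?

3

"her" takes "a sailor" as antecedent and "it" takes "a berth"; both are donkey pronouns co-varying with the restrictor.
Strong reading: for every (c,b,s) with allotted(c,b,s), cleaned(s,b).
Restrictor triples: (c1,b1,s1)→cleaned(s1,b1) ✓  (c1,b4,s1)→cleaned(s1,b4) ✓  (c2,b2,s1)→cleaned(s1,b2) ✗  (c3,b1,s1)→cleaned(s1,b1) ✓  (c3,b4,s1)→cleaned(s1,b4) ✓  (c4,b3,s2)→cleaned(s2,b3) ✗  (c5,b4,s4)→cleaned(s4,b4) ✗
Counterexamples (restrictor triples failing the scope): 3.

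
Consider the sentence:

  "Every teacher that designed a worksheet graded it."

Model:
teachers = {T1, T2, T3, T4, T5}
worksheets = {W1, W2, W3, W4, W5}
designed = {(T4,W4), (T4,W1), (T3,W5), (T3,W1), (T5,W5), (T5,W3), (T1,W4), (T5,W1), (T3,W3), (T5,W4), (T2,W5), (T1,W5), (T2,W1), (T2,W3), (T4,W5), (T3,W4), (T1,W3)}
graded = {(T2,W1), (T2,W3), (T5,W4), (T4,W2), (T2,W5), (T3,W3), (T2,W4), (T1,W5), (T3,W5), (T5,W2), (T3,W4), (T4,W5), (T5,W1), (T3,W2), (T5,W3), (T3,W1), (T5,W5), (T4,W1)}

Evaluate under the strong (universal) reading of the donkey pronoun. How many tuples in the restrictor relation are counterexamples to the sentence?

"it" takes "a worksheet" as antecedent — a donkey pronoun bound across the clause boundary.
Strong reading: for every (t,w) with designed(t,w), graded(t,w).
Restrictor pairs: (T1,W3) ✗  (T1,W4) ✗  (T1,W5) ✓  (T2,W1) ✓  (T2,W3) ✓  (T2,W5) ✓  (T3,W1) ✓  (T3,W3) ✓  (T3,W4) ✓  (T3,W5) ✓  (T4,W1) ✓  (T4,W4) ✗  (T4,W5) ✓  (T5,W1) ✓  (T5,W3) ✓  (T5,W4) ✓  (T5,W5) ✓
Counterexamples (restrictor pairs failing the scope): 3.

3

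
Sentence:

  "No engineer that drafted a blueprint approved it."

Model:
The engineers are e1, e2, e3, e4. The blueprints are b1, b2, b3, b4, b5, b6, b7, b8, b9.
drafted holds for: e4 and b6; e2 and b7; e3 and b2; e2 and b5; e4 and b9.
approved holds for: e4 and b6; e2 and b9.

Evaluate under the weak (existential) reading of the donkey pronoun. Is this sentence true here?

"it" takes "a blueprint" as antecedent — a donkey pronoun bound across the clause boundary.
Truth condition: for no (e,b) with drafted(e,b) does approved(e,b) hold.
Restrictor pairs — does the scope hold? (e2,b5):fails  (e2,b7):fails  (e3,b2):fails  (e4,b6):holds  (e4,b9):fails
Scope holds for 1 pair(s), so the sentence is false.

False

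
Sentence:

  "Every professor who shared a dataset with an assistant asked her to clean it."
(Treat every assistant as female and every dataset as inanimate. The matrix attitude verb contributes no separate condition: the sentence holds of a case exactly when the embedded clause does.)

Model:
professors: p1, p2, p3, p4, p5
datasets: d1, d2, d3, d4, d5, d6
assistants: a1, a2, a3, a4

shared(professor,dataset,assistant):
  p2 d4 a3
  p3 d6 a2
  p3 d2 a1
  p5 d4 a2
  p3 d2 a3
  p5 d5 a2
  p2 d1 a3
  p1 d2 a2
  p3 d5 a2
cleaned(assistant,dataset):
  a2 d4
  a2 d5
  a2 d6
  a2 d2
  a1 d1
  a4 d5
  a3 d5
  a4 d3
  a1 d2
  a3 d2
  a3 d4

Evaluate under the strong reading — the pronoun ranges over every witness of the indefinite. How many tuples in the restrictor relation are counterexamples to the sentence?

1

"her" takes "an assistant" as antecedent and "it" takes "a dataset"; both are donkey pronouns co-varying with the restrictor.
Strong reading: for every (p,d,a) with shared(p,d,a), cleaned(a,d).
Restrictor triples: (p1,d2,a2)→cleaned(a2,d2) ✓  (p2,d1,a3)→cleaned(a3,d1) ✗  (p2,d4,a3)→cleaned(a3,d4) ✓  (p3,d2,a1)→cleaned(a1,d2) ✓  (p3,d2,a3)→cleaned(a3,d2) ✓  (p3,d5,a2)→cleaned(a2,d5) ✓  (p3,d6,a2)→cleaned(a2,d6) ✓  (p5,d4,a2)→cleaned(a2,d4) ✓  (p5,d5,a2)→cleaned(a2,d5) ✓
Counterexamples (restrictor triples failing the scope): 1.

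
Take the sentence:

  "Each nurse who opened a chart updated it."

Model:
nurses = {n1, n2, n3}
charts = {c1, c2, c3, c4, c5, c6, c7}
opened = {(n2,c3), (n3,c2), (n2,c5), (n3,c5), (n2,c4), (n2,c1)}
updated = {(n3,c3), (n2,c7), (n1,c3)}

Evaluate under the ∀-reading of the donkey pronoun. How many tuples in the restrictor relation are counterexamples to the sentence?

"it" takes "a chart" as antecedent — a donkey pronoun bound across the clause boundary.
Strong reading: for every (n,c) with opened(n,c), updated(n,c).
Restrictor pairs: (n2,c1) ✗  (n2,c3) ✗  (n2,c4) ✗  (n2,c5) ✗  (n3,c2) ✗  (n3,c5) ✗
Counterexamples (restrictor pairs failing the scope): 6.

6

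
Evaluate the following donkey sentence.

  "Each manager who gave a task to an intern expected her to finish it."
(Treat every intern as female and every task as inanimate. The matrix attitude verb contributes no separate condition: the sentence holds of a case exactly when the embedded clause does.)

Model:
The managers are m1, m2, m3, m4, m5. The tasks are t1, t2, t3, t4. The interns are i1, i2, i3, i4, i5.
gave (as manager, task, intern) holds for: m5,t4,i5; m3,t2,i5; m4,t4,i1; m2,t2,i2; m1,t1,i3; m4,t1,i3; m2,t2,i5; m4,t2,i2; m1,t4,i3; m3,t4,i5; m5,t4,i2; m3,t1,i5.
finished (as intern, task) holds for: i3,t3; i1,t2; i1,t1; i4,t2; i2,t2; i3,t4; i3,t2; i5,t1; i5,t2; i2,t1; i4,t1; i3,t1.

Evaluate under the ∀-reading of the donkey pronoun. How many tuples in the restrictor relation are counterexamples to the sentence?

"her" takes "an intern" as antecedent and "it" takes "a task"; both are donkey pronouns co-varying with the restrictor.
Strong reading: for every (m,t,i) with gave(m,t,i), finished(i,t).
Restrictor triples: (m1,t1,i3)→finished(i3,t1) ✓  (m1,t4,i3)→finished(i3,t4) ✓  (m2,t2,i2)→finished(i2,t2) ✓  (m2,t2,i5)→finished(i5,t2) ✓  (m3,t1,i5)→finished(i5,t1) ✓  (m3,t2,i5)→finished(i5,t2) ✓  (m3,t4,i5)→finished(i5,t4) ✗  (m4,t1,i3)→finished(i3,t1) ✓  (m4,t2,i2)→finished(i2,t2) ✓  (m4,t4,i1)→finished(i1,t4) ✗  (m5,t4,i2)→finished(i2,t4) ✗  (m5,t4,i5)→finished(i5,t4) ✗
Counterexamples (restrictor triples failing the scope): 4.

4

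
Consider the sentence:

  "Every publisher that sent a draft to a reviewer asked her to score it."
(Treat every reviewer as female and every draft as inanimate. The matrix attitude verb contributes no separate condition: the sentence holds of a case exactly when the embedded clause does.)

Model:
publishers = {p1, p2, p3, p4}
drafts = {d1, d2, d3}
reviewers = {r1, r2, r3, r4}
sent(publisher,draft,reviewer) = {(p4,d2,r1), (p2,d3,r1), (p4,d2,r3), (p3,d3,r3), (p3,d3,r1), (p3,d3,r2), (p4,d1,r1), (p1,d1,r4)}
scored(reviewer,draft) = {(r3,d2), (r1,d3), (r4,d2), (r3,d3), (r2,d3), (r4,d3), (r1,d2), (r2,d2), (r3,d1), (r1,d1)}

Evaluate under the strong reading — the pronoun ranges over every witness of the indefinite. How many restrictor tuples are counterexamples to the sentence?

1

"her" takes "a reviewer" as antecedent and "it" takes "a draft"; both are donkey pronouns co-varying with the restrictor.
Strong reading: for every (p,d,r) with sent(p,d,r), scored(r,d).
Restrictor triples: (p1,d1,r4)→scored(r4,d1) ✗  (p2,d3,r1)→scored(r1,d3) ✓  (p3,d3,r1)→scored(r1,d3) ✓  (p3,d3,r2)→scored(r2,d3) ✓  (p3,d3,r3)→scored(r3,d3) ✓  (p4,d1,r1)→scored(r1,d1) ✓  (p4,d2,r1)→scored(r1,d2) ✓  (p4,d2,r3)→scored(r3,d2) ✓
Counterexamples (restrictor triples failing the scope): 1.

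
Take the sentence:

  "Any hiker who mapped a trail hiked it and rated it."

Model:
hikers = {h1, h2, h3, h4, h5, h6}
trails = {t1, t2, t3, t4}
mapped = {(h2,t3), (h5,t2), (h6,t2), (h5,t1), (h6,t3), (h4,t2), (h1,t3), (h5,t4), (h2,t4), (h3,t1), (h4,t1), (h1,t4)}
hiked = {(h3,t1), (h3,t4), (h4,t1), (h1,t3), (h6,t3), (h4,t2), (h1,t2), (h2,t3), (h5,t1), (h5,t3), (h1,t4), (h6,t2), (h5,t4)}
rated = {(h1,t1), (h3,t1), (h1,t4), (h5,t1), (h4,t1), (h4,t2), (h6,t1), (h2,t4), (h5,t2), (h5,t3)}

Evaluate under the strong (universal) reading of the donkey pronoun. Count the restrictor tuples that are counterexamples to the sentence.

7

"it" takes "a trail" as antecedent — a donkey pronoun bound across the clause boundary.
Strong reading: for every (h,t) with mapped(h,t), hiked(h,t) ∧ rated(h,t).
Restrictor pairs: (h1,t3) ✗  (h1,t4) ✓  (h2,t3) ✗  (h2,t4) ✗  (h3,t1) ✓  (h4,t1) ✓  (h4,t2) ✓  (h5,t1) ✓  (h5,t2) ✗  (h5,t4) ✗  (h6,t2) ✗  (h6,t3) ✗
Counterexamples (restrictor pairs failing the scope): 7.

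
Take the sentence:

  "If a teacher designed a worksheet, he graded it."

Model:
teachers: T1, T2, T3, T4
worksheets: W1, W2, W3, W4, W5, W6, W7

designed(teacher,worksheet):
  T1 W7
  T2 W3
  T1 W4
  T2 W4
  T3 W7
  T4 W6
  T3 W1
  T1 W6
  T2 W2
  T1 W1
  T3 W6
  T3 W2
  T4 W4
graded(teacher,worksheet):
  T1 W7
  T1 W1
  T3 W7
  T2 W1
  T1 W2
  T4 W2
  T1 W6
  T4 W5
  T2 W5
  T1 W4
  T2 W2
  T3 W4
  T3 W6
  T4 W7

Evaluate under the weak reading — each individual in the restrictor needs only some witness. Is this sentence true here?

False

"it" takes "a worksheet" as antecedent — a donkey pronoun bound across the clause boundary.
Weak reading: every teacher t with some designed-worksheet has at least one designed-worksheet w such that graded(t,w).
Per teacher: T1:✓  T2:✓  T3:✓  T4:✗
T4 has no witness among its designed-worksheets.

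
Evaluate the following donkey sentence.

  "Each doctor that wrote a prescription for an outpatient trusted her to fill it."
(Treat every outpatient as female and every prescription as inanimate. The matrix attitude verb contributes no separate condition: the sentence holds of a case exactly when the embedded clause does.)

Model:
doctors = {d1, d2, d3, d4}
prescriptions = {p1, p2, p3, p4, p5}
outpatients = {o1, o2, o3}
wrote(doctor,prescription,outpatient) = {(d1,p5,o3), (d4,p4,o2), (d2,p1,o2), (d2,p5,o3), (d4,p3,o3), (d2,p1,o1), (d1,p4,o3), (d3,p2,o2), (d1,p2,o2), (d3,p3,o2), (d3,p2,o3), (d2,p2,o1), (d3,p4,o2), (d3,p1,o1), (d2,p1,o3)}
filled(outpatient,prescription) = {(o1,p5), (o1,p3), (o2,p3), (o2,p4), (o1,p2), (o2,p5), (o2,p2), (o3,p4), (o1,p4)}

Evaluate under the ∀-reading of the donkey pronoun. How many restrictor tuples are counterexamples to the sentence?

8

"her" takes "an outpatient" as antecedent and "it" takes "a prescription"; both are donkey pronouns co-varying with the restrictor.
Strong reading: for every (d,p,o) with wrote(d,p,o), filled(o,p).
Restrictor triples: (d1,p2,o2)→filled(o2,p2) ✓  (d1,p4,o3)→filled(o3,p4) ✓  (d1,p5,o3)→filled(o3,p5) ✗  (d2,p1,o1)→filled(o1,p1) ✗  (d2,p1,o2)→filled(o2,p1) ✗  (d2,p1,o3)→filled(o3,p1) ✗  (d2,p2,o1)→filled(o1,p2) ✓  (d2,p5,o3)→filled(o3,p5) ✗  (d3,p1,o1)→filled(o1,p1) ✗  (d3,p2,o2)→filled(o2,p2) ✓  (d3,p2,o3)→filled(o3,p2) ✗  (d3,p3,o2)→filled(o2,p3) ✓  (d3,p4,o2)→filled(o2,p4) ✓  (d4,p3,o3)→filled(o3,p3) ✗  (d4,p4,o2)→filled(o2,p4) ✓
Counterexamples (restrictor triples failing the scope): 8.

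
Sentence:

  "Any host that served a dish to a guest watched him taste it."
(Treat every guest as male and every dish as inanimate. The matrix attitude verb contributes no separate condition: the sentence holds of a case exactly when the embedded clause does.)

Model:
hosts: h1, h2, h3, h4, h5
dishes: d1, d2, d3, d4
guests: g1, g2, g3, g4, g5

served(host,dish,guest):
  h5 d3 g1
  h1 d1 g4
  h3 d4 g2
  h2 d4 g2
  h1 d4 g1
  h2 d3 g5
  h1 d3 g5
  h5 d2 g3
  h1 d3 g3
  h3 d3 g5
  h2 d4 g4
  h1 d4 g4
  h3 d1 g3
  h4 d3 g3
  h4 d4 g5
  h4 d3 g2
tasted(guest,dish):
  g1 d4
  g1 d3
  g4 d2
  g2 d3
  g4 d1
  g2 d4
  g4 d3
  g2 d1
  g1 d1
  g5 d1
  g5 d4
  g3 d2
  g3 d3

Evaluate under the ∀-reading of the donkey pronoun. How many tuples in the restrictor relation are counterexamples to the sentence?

"him" takes "a guest" as antecedent and "it" takes "a dish"; both are donkey pronouns co-varying with the restrictor.
Strong reading: for every (h,d,g) with served(h,d,g), tasted(g,d).
Restrictor triples: (h1,d1,g4)→tasted(g4,d1) ✓  (h1,d3,g3)→tasted(g3,d3) ✓  (h1,d3,g5)→tasted(g5,d3) ✗  (h1,d4,g1)→tasted(g1,d4) ✓  (h1,d4,g4)→tasted(g4,d4) ✗  (h2,d3,g5)→tasted(g5,d3) ✗  (h2,d4,g2)→tasted(g2,d4) ✓  (h2,d4,g4)→tasted(g4,d4) ✗  (h3,d1,g3)→tasted(g3,d1) ✗  (h3,d3,g5)→tasted(g5,d3) ✗  (h3,d4,g2)→tasted(g2,d4) ✓  (h4,d3,g2)→tasted(g2,d3) ✓  (h4,d3,g3)→tasted(g3,d3) ✓  (h4,d4,g5)→tasted(g5,d4) ✓  (h5,d2,g3)→tasted(g3,d2) ✓  (h5,d3,g1)→tasted(g1,d3) ✓
Counterexamples (restrictor triples failing the scope): 6.

6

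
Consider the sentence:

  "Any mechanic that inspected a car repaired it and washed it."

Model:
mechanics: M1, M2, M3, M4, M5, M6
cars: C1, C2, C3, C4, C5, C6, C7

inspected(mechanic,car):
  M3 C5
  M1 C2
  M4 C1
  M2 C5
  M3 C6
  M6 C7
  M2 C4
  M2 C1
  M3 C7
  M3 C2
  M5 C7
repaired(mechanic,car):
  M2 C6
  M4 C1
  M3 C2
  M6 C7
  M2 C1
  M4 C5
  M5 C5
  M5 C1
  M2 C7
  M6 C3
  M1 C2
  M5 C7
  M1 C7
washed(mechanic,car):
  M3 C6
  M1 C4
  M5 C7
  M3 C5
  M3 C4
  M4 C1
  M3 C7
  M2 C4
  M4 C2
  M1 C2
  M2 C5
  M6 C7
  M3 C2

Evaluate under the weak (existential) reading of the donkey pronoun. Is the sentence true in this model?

"it" takes "a car" as antecedent — a donkey pronoun bound across the clause boundary.
Weak reading: every mechanic m with some inspected-car has at least one inspected-car c such that repaired(m,c) ∧ washed(m,c).
Per mechanic: M1:✓  M2:✗  M3:✓  M4:✓  M5:✓  M6:✓
M2 has no witness among its inspected-cars.

False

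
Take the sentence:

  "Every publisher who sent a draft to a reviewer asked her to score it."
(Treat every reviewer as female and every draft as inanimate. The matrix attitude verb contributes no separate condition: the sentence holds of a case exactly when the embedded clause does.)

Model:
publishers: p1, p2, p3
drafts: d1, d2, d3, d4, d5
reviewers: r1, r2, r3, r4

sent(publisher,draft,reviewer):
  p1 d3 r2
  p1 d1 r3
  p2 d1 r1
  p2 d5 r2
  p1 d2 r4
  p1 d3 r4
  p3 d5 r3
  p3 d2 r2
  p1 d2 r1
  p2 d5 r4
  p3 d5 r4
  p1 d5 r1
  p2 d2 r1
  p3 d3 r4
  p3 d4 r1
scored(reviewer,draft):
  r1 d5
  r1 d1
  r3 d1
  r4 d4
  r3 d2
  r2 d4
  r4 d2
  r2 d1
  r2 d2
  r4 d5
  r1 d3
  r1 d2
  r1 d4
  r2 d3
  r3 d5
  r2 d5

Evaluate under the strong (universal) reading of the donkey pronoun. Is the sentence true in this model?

False

"her" takes "a reviewer" as antecedent and "it" takes "a draft"; both are donkey pronouns co-varying with the restrictor.
Strong reading: for every (p,d,r) with sent(p,d,r), scored(r,d).
Restrictor triples: (p1,d1,r3)→scored(r3,d1) ✓  (p1,d2,r1)→scored(r1,d2) ✓  (p1,d2,r4)→scored(r4,d2) ✓  (p1,d3,r2)→scored(r2,d3) ✓  (p1,d3,r4)→scored(r4,d3) ✗  (p1,d5,r1)→scored(r1,d5) ✓  (p2,d1,r1)→scored(r1,d1) ✓  (p2,d2,r1)→scored(r1,d2) ✓  (p2,d5,r2)→scored(r2,d5) ✓  (p2,d5,r4)→scored(r4,d5) ✓  (p3,d2,r2)→scored(r2,d2) ✓  (p3,d3,r4)→scored(r4,d3) ✗  (p3,d4,r1)→scored(r1,d4) ✓  (p3,d5,r3)→scored(r3,d5) ✓  (p3,d5,r4)→scored(r4,d5) ✓
Counterexample: (p1,d3,r4) — scored(r4,d3) does not hold.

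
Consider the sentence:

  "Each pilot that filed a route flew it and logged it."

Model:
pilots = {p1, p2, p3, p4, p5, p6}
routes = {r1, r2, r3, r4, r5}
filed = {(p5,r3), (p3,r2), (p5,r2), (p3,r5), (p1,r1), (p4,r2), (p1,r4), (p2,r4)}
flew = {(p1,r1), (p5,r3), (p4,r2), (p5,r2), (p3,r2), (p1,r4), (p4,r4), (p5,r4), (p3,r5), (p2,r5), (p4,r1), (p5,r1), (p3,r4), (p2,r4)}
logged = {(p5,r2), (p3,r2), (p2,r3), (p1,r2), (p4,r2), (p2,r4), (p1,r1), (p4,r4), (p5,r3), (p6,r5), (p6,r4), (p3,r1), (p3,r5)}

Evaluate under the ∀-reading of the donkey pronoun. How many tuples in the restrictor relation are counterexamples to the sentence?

"it" takes "a route" as antecedent — a donkey pronoun bound across the clause boundary.
Strong reading: for every (p,r) with filed(p,r), flew(p,r) ∧ logged(p,r).
Restrictor pairs: (p1,r1) ✓  (p1,r4) ✗  (p2,r4) ✓  (p3,r2) ✓  (p3,r5) ✓  (p4,r2) ✓  (p5,r2) ✓  (p5,r3) ✓
Counterexamples (restrictor pairs failing the scope): 1.

1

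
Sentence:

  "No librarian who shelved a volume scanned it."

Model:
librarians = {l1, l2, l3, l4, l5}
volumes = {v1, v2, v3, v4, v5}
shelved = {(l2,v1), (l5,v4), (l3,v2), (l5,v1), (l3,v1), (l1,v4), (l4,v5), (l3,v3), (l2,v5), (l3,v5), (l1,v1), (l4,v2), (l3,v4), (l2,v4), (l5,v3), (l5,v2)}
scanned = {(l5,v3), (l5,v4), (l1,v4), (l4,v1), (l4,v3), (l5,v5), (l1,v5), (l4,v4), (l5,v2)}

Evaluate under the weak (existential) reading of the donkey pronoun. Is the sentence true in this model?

False

"it" takes "a volume" as antecedent — a donkey pronoun bound across the clause boundary.
Truth condition: for no (l,v) with shelved(l,v) does scanned(l,v) hold.
Restrictor pairs — does the scope hold? (l1,v1):fails  (l1,v4):holds  (l2,v1):fails  (l2,v4):fails  (l2,v5):fails  (l3,v1):fails  (l3,v2):fails  (l3,v3):fails  (l3,v4):fails  (l3,v5):fails  (l4,v2):fails  (l4,v5):fails  (l5,v1):fails  (l5,v2):holds  (l5,v3):holds  (l5,v4):holds
Scope holds for 4 pair(s), so the sentence is false.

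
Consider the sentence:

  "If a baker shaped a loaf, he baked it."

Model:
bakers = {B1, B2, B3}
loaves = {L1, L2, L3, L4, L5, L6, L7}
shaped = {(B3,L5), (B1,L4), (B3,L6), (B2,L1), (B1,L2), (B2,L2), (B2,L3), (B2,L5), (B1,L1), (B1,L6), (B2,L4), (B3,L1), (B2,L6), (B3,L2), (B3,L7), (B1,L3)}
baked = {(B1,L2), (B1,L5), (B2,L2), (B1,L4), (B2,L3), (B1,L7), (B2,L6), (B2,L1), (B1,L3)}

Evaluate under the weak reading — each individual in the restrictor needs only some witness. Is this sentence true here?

"it" takes "a loaf" as antecedent — a donkey pronoun bound across the clause boundary.
Weak reading: every baker b with some shaped-loaf has at least one shaped-loaf l such that baked(b,l).
Per baker: B1:✓  B2:✓  B3:✗
B3 has no witness among its shaped-loaves.

False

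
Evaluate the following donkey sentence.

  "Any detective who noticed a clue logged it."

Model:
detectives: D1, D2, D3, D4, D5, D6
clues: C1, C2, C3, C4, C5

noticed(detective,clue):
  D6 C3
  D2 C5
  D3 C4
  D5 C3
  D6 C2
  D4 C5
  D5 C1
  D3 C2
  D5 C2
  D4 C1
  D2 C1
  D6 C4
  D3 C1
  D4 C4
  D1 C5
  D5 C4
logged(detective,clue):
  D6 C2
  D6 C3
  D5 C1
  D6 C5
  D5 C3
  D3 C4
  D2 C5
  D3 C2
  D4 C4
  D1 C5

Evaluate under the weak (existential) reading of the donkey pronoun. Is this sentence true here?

"it" takes "a clue" as antecedent — a donkey pronoun bound across the clause boundary.
Weak reading: every detective d with some noticed-clue has at least one noticed-clue c such that logged(d,c).
Per detective: D1:✓  D2:✓  D3:✓  D4:✓  D5:✓  D6:✓
Every detective in the restrictor has a witness.

True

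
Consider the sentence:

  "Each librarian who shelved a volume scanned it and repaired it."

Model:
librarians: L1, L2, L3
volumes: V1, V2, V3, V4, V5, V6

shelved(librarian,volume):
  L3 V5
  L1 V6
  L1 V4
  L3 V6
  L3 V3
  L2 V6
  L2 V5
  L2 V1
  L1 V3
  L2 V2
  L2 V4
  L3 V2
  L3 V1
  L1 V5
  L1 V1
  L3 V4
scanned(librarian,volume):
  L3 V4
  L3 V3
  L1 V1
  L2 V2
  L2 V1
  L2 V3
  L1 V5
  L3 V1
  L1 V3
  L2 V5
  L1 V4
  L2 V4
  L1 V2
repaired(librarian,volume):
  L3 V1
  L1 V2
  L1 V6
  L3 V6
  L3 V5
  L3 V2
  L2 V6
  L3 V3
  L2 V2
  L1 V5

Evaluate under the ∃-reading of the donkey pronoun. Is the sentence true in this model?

True

"it" takes "a volume" as antecedent — a donkey pronoun bound across the clause boundary.
Weak reading: every librarian l with some shelved-volume has at least one shelved-volume v such that scanned(l,v) ∧ repaired(l,v).
Per librarian: L1:✓  L2:✓  L3:✓
Every librarian in the restrictor has a witness.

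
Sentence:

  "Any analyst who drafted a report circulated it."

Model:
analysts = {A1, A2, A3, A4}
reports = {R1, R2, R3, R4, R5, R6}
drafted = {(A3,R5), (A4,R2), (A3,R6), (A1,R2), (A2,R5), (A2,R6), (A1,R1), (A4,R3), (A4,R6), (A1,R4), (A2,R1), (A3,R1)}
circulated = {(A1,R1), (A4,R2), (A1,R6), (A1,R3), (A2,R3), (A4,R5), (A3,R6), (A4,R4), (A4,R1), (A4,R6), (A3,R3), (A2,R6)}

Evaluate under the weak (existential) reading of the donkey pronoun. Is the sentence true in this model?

True

"it" takes "a report" as antecedent — a donkey pronoun bound across the clause boundary.
Weak reading: every analyst a with some drafted-report has at least one drafted-report r such that circulated(a,r).
Per analyst: A1:✓  A2:✓  A3:✓  A4:✓
Every analyst in the restrictor has a witness.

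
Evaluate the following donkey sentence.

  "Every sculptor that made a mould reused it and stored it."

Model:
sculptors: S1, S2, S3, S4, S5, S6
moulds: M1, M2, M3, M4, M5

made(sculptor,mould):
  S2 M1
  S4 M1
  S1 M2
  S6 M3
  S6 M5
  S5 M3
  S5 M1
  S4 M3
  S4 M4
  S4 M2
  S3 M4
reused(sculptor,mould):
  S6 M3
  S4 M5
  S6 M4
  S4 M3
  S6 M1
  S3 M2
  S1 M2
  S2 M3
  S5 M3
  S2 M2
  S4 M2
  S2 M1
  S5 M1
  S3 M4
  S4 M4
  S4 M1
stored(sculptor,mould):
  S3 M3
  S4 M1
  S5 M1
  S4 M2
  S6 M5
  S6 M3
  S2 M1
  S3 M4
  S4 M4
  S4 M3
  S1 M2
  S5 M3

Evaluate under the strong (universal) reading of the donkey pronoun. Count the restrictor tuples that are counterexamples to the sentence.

1

"it" takes "a mould" as antecedent — a donkey pronoun bound across the clause boundary.
Strong reading: for every (s,m) with made(s,m), reused(s,m) ∧ stored(s,m).
Restrictor pairs: (S1,M2) ✓  (S2,M1) ✓  (S3,M4) ✓  (S4,M1) ✓  (S4,M2) ✓  (S4,M3) ✓  (S4,M4) ✓  (S5,M1) ✓  (S5,M3) ✓  (S6,M3) ✓  (S6,M5) ✗
Counterexamples (restrictor pairs failing the scope): 1.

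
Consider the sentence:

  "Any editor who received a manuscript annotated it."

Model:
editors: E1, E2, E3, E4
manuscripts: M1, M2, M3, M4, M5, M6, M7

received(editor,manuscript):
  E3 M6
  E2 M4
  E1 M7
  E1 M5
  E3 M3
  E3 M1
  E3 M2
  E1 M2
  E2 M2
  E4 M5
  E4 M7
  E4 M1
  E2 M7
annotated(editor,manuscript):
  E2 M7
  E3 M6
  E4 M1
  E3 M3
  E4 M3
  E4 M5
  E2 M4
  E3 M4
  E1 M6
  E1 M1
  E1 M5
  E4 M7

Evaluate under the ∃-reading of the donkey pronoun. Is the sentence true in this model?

"it" takes "a manuscript" as antecedent — a donkey pronoun bound across the clause boundary.
Weak reading: every editor e with some received-manuscript has at least one received-manuscript m such that annotated(e,m).
Per editor: E1:✓  E2:✓  E3:✓  E4:✓
Every editor in the restrictor has a witness.

True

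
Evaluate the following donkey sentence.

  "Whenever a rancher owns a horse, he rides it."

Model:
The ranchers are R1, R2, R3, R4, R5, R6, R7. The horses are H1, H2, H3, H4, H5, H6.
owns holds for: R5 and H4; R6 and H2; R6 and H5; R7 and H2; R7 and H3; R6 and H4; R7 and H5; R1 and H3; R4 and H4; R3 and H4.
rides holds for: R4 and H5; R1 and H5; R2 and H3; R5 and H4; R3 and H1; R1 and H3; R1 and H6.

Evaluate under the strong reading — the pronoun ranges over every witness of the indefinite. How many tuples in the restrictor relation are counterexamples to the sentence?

"it" takes "a horse" as antecedent — a donkey pronoun bound across the clause boundary.
Strong reading: for every (r,h) with owns(r,h), rides(r,h).
Restrictor pairs: (R1,H3) ✓  (R3,H4) ✗  (R4,H4) ✗  (R5,H4) ✓  (R6,H2) ✗  (R6,H4) ✗  (R6,H5) ✗  (R7,H2) ✗  (R7,H3) ✗  (R7,H5) ✗
Counterexamples (restrictor pairs failing the scope): 8.

8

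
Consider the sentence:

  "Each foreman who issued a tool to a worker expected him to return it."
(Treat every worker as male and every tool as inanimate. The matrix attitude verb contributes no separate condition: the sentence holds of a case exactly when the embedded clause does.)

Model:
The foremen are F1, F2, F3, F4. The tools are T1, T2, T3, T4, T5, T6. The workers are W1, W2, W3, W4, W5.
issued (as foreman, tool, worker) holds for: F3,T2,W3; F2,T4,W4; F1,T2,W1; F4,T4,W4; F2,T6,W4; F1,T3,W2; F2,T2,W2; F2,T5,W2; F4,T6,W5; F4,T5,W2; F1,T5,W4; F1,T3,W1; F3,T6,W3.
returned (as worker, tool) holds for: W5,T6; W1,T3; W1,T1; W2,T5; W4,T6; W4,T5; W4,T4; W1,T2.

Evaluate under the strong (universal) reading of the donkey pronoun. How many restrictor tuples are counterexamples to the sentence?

4

"him" takes "a worker" as antecedent and "it" takes "a tool"; both are donkey pronouns co-varying with the restrictor.
Strong reading: for every (f,t,w) with issued(f,t,w), returned(w,t).
Restrictor triples: (F1,T2,W1)→returned(W1,T2) ✓  (F1,T3,W1)→returned(W1,T3) ✓  (F1,T3,W2)→returned(W2,T3) ✗  (F1,T5,W4)→returned(W4,T5) ✓  (F2,T2,W2)→returned(W2,T2) ✗  (F2,T4,W4)→returned(W4,T4) ✓  (F2,T5,W2)→returned(W2,T5) ✓  (F2,T6,W4)→returned(W4,T6) ✓  (F3,T2,W3)→returned(W3,T2) ✗  (F3,T6,W3)→returned(W3,T6) ✗  (F4,T4,W4)→returned(W4,T4) ✓  (F4,T5,W2)→returned(W2,T5) ✓  (F4,T6,W5)→returned(W5,T6) ✓
Counterexamples (restrictor triples failing the scope): 4.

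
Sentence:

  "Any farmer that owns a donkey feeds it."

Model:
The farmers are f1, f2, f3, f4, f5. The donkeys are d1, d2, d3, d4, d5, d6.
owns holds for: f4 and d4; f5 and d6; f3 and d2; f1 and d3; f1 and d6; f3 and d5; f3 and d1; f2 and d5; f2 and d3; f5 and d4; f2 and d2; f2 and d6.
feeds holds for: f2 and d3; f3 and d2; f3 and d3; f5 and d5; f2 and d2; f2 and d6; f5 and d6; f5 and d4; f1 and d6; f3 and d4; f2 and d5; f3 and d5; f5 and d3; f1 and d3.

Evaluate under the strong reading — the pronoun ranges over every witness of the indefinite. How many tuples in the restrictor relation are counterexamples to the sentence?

"it" takes "a donkey" as antecedent — a donkey pronoun bound across the clause boundary.
Strong reading: for every (f,d) with owns(f,d), feeds(f,d).
Restrictor pairs: (f1,d3) ✓  (f1,d6) ✓  (f2,d2) ✓  (f2,d3) ✓  (f2,d5) ✓  (f2,d6) ✓  (f3,d1) ✗  (f3,d2) ✓  (f3,d5) ✓  (f4,d4) ✗  (f5,d4) ✓  (f5,d6) ✓
Counterexamples (restrictor pairs failing the scope): 2.

2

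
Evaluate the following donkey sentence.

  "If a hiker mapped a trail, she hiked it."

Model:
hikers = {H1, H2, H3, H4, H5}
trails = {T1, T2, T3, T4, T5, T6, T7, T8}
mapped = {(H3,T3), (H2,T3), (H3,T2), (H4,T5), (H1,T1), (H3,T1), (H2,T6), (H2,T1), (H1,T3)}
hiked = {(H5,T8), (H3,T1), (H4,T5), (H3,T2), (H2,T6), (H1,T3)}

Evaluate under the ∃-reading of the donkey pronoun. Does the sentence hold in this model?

"it" takes "a trail" as antecedent — a donkey pronoun bound across the clause boundary.
Weak reading: every hiker h with some mapped-trail has at least one mapped-trail t such that hiked(h,t).
Per hiker: H1:✓  H2:✓  H3:✓  H4:✓
Every hiker in the restrictor has a witness.

True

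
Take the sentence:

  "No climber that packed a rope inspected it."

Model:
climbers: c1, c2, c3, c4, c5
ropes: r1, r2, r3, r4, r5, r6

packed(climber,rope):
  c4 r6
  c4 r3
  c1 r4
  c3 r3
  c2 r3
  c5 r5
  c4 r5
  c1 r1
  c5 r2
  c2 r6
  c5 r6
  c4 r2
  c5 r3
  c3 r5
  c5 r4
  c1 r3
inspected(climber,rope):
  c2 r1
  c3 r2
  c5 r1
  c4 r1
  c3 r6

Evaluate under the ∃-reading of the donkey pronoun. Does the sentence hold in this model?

True

"it" takes "a rope" as antecedent — a donkey pronoun bound across the clause boundary.
Truth condition: for no (c,r) with packed(c,r) does inspected(c,r) hold.
Restrictor pairs — does the scope hold? (c1,r1):fails  (c1,r3):fails  (c1,r4):fails  (c2,r3):fails  (c2,r6):fails  (c3,r3):fails  (c3,r5):fails  (c4,r2):fails  (c4,r3):fails  (c4,r5):fails  (c4,r6):fails  (c5,r2):fails  (c5,r3):fails  (c5,r4):fails  (c5,r5):fails  (c5,r6):fails
Scope holds for no restrictor pair, so the sentence is true.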